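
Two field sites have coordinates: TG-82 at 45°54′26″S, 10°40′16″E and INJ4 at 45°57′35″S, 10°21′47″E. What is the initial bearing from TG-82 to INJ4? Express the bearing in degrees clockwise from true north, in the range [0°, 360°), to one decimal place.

256.1°

TG-82: φ = -45.90722°, λ = +10.67111°
INJ4: φ = -45.95972°, λ = +10.36306°
Δλ = -0.3081°
y = sin Δλ · cos φ₂ = -0.003738
x = cos φ₁ sin φ₂ − sin φ₁ cos φ₂ cos Δλ = -0.000924
θ = atan2(y, x) = -103.8791° → 256.1209° (mod 360°)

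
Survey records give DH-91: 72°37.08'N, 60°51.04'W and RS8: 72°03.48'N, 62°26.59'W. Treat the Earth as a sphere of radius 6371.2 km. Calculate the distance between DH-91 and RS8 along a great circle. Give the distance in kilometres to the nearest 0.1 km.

82.2 km

DH-91: φ = +72.61800°, λ = -60.85067°
RS8: φ = +72.05800°, λ = -62.44317°
Δφ = -0.5600°,  Δλ = -1.5925°
a = sin²(Δφ/2) + cos φ₁ cos φ₂ sin²(Δλ/2) = 0.000042
c = 2·arcsin(√a) = 0.012908 rad = 0.7396°
d = R·c = 6371.2 × 0.012908 = 82.2 km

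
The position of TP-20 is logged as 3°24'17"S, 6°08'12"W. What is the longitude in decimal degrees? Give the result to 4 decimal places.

6.1367°W

6° + 8′/60 + 12″/3600 = 6 + 0.13333 + 0.00333 = 6.1367°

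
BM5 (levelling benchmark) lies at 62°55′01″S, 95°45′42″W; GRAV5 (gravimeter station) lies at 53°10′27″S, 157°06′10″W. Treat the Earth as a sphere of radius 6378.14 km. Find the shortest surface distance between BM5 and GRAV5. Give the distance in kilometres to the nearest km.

3616 km

BM5: φ = -62.91694°, λ = -95.76167°
GRAV5: φ = -53.17417°, λ = -157.10278°
Δφ = 9.7428°,  Δλ = -61.3411°
a = sin²(Δφ/2) + cos φ₁ cos φ₂ sin²(Δλ/2) = 0.078218
c = 2·arcsin(√a) = 0.566910 rad = 32.4815°
d = R·c = 6378.14 × 0.566910 = 3615.8 km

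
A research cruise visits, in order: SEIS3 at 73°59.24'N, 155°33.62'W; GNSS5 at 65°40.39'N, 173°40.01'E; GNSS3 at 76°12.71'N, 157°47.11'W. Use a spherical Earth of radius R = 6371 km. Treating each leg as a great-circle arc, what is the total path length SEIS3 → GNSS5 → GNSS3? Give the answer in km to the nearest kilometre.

SEIS3: φ = +73.98733°, λ = -155.56033°
GNSS5: φ = +65.67317°, λ = +173.66683°
GNSS3: φ = +76.21183°, λ = -157.78517°
SEIS3→GNSS5: c = 0.230769 rad, d = 1470.23 km
GNSS5→GNSS3: c = 0.240602 rad, d = 1532.87 km
Total = 1470.23 + 1532.87 = 3003.10 km

3003 km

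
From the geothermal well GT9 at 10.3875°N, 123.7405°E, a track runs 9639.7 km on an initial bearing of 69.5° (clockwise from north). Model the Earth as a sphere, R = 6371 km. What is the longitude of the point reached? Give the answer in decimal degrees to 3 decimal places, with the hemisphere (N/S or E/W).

145.875°W

δ = d/R = 9639.7/6371 = 1.513059 rad
φ₂ = arcsin(sin φ₁ cos δ + cos φ₁ sin δ cos θ)
   = arcsin(0.18030·0.05771 + 0.98361·0.99833·0.35021) = 20.75044°
λ₂ = λ₁ + atan2(sin θ sin δ cos φ₁, cos δ − sin φ₁ sin φ₂) = -145.87476°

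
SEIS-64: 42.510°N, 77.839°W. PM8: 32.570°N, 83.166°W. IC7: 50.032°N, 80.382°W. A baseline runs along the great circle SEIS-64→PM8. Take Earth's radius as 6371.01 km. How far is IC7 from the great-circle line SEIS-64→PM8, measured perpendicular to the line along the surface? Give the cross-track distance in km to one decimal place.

δ₁₃ = central angle SEIS-64→IC7 = 0.134799 rad  (haversine)
θ₁₃ = bearing SEIS-64→IC7 = 347.756°,  θ₁₂ = bearing SEIS-64→PM8 = 204.693°
dₓₜ = R·arcsin(sin δ₁₃ · sin(θ₁₃ − θ₁₂)) = 6371.01·arcsin(0.13439·sin(143.063°)) = 515.090 km
|dₓₜ| = 515.090 km

515.1 km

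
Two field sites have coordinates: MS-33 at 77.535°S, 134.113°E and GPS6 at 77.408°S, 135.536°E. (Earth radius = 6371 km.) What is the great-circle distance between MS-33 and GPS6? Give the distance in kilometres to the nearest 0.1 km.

37.1 km

Δφ = 0.1270°,  Δλ = 1.4230°
a = sin²(Δφ/2) + cos φ₁ cos φ₂ sin²(Δλ/2) = 0.000008
c = 2·arcsin(√a) = 0.005826 rad = 0.3338°
d = R·c = 6371 × 0.005826 = 37.1 km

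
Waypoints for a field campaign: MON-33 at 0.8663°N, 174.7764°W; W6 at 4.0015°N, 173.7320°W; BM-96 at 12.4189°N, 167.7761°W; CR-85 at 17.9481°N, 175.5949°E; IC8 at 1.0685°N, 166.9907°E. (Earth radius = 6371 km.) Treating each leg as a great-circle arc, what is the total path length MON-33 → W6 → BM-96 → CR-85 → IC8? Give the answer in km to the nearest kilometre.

MON-33→W6: c = 0.057670 rad, d = 367.41 km
W6→BM-96: c = 0.179298 rad, d = 1142.31 km
BM-96→CR-85: c = 0.296067 rad, d = 1886.25 km
CR-85→IC8: c = 0.329476 rad, d = 2099.09 km
Total = 367.41 + 1142.31 + 1886.25 + 2099.09 = 5495.06 km

5495 km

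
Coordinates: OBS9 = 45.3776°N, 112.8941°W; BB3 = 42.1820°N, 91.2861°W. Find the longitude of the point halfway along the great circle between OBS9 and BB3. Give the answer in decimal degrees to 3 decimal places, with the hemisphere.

101.798°W

Bx = cos φ₂ cos Δλ = 0.688941,  By = cos φ₂ sin Δλ = 0.272882
φₘ = atan2(sin φ₁ + sin φ₂, √((cos φ₁ + Bx)² + By²)) = 44.29149°
λₘ = λ₁ + atan2(By, cos φ₁ + Bx) = -101.79783°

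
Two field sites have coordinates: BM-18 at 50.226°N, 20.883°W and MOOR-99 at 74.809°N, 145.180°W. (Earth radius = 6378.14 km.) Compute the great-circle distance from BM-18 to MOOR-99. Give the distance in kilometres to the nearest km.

5529 km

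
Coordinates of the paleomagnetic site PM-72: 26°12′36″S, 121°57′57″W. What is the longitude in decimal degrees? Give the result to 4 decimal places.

121° + 57′/60 + 57″/3600 = 121 + 0.95000 + 0.01583 = 121.9658°

121.9658°W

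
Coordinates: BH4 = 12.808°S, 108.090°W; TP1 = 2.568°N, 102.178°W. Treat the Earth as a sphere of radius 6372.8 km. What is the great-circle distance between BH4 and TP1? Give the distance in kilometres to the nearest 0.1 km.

Δφ = 15.3760°,  Δλ = 5.9120°
a = sin²(Δφ/2) + cos φ₁ cos φ₂ sin²(Δλ/2) = 0.020487
c = 2·arcsin(√a) = 0.287254 rad = 16.4585°
d = R·c = 6372.8 × 0.287254 = 1830.6 km

1830.6 km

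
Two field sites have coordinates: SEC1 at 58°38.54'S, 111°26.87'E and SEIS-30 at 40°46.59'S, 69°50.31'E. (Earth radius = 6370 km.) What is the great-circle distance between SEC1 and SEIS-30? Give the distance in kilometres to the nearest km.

3506 km

SEC1: φ = -58.64233°, λ = +111.44783°
SEIS-30: φ = -40.77650°, λ = +69.83850°
Δφ = 17.8658°,  Δλ = -41.6093°
a = sin²(Δφ/2) + cos φ₁ cos φ₂ sin²(Δλ/2) = 0.073824
c = 2·arcsin(√a) = 0.550331 rad = 31.5317°
d = R·c = 6370 × 0.550331 = 3505.6 km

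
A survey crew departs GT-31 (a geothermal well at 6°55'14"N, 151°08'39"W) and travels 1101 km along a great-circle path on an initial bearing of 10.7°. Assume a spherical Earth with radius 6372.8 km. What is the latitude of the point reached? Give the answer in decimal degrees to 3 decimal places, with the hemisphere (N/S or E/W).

GT-31: φ = +6.92056°, λ = -151.14417°
δ = d/R = 1101/6372.8 = 0.172766 rad
φ₂ = arcsin(sin φ₁ cos δ + cos φ₁ sin δ cos θ)
   = arcsin(0.12049·0.98511 + 0.99271·0.17191·0.98261) = 16.64177°
λ₂ = λ₁ + atan2(sin θ sin δ cos φ₁, cos δ − sin φ₁ sin φ₂) = -149.23513°

16.642°N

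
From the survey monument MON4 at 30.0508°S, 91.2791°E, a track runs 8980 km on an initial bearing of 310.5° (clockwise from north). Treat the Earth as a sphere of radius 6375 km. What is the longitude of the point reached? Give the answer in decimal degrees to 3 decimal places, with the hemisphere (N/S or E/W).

δ = d/R = 8980/6375 = 1.408627 rad
φ₂ = arcsin(sin φ₁ cos δ + cos φ₁ sin δ cos θ)
   = arcsin(-0.50077·0.16146 + 0.86558·0.98688·0.64945) = 28.28913°
λ₂ = λ₁ + atan2(sin θ sin δ cos φ₁, cos δ − sin φ₁ sin φ₂) = 32.82614°

32.826°E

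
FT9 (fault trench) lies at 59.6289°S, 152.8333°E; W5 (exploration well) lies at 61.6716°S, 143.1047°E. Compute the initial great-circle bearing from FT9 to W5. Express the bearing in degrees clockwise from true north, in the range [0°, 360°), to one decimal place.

242.6°

Δλ = -9.7286°
y = sin Δλ · cos φ₂ = -0.080186
x = cos φ₁ sin φ₂ − sin φ₁ cos φ₂ cos Δλ = -0.041532
θ = atan2(y, x) = -117.3817° → 242.6183° (mod 360°)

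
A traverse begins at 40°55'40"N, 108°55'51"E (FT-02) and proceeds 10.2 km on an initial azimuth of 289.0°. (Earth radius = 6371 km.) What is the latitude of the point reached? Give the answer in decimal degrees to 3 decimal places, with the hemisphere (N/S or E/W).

40.958°N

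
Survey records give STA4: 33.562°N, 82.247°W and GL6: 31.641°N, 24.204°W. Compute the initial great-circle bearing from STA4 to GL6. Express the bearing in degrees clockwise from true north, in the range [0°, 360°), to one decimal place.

Δλ = 58.0430°
y = sin Δλ · cos φ₂ = 0.722326
x = cos φ₁ sin φ₂ − sin φ₁ cos φ₂ cos Δλ = 0.188027
θ = atan2(y, x) = 75.4093° → 75.4093° (mod 360°)

75.4°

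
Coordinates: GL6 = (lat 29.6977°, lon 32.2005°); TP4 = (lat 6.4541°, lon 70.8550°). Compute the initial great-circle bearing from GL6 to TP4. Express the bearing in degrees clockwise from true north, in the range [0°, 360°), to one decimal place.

114.8°

Δλ = 38.6545°
y = sin Δλ · cos φ₂ = 0.620664
x = cos φ₁ sin φ₂ − sin φ₁ cos φ₂ cos Δλ = -0.286795
θ = atan2(y, x) = 114.8006° → 114.8006° (mod 360°)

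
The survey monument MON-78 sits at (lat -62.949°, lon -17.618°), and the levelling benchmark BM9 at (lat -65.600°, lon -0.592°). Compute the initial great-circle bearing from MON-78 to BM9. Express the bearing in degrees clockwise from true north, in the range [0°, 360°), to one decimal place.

117.3°

Δλ = 17.0260°
y = sin Δλ · cos φ₂ = 0.120959
x = cos φ₁ sin φ₂ − sin φ₁ cos φ₂ cos Δλ = -0.062377
θ = atan2(y, x) = 117.2795° → 117.2795° (mod 360°)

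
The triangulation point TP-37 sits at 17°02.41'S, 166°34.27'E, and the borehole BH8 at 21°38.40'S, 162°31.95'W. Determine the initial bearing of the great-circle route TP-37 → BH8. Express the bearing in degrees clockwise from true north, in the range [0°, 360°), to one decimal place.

104.0°

TP-37: φ = -17.04017°, λ = +166.57117°
BH8: φ = -21.64000°, λ = -162.53250°
Δλ = 30.8963°
y = sin Δλ · cos φ₂ = 0.477295
x = cos φ₁ sin φ₂ − sin φ₁ cos φ₂ cos Δλ = -0.118849
θ = atan2(y, x) = 103.9825° → 103.9825° (mod 360°)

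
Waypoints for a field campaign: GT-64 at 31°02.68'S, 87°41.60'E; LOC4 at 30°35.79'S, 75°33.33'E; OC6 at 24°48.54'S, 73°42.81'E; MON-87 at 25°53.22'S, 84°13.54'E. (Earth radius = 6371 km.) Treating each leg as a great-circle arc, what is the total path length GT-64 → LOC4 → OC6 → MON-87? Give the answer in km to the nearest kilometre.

2891 km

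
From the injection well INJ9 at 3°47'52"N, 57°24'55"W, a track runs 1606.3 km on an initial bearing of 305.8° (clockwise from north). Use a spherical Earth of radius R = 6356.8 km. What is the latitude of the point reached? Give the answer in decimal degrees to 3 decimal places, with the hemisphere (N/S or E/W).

INJ9: φ = +3.79778°, λ = -57.41528°
δ = d/R = 1606.3/6356.8 = 0.252690 rad
φ₂ = arcsin(sin φ₁ cos δ + cos φ₁ sin δ cos θ)
   = arcsin(0.06624·0.96824 + 0.99780·0.25001·0.58496) = 12.12561°
λ₂ = λ₁ + atan2(sin θ sin δ cos φ₁, cos δ − sin φ₁ sin φ₂) = -69.38536°

12.126°N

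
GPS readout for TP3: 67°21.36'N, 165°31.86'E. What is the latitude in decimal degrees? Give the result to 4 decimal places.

67° + 21.36′/60 = 67 + 0.35600 = 67.3560°

67.3560°N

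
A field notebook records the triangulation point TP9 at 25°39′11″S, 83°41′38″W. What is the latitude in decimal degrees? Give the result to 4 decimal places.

25.6531°S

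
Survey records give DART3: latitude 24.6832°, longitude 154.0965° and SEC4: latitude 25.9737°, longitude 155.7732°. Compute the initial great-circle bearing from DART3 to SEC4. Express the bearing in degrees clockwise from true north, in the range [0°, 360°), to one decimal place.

49.2°

Δλ = 1.6767°
y = sin Δλ · cos φ₂ = 0.026304
x = cos φ₁ sin φ₂ − sin φ₁ cos φ₂ cos Δλ = 0.022682
θ = atan2(y, x) = 49.2288° → 49.2288° (mod 360°)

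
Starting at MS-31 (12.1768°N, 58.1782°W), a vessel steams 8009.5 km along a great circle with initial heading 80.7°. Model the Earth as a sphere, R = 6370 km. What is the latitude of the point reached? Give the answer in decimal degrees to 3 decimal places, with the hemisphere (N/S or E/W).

12.433°N

δ = d/R = 8009.5/6370 = 1.257378 rad
φ₂ = arcsin(sin φ₁ cos δ + cos φ₁ sin δ cos θ)
   = arcsin(0.21093·0.30831 + 0.97750·0.95129·0.16160) = 12.43339°
λ₂ = λ₁ + atan2(sin θ sin δ cos φ₁, cos δ − sin φ₁ sin φ₂) = 15.83547°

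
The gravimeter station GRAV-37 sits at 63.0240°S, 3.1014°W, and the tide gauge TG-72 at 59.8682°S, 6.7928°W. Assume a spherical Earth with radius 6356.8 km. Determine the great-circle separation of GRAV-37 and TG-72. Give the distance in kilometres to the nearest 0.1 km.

Δφ = 3.1558°,  Δλ = -3.6914°
a = sin²(Δφ/2) + cos φ₁ cos φ₂ sin²(Δλ/2) = 0.000994
c = 2·arcsin(√a) = 0.063080 rad = 3.6142°
d = R·c = 6356.8 × 0.063080 = 401.0 km

401.0 km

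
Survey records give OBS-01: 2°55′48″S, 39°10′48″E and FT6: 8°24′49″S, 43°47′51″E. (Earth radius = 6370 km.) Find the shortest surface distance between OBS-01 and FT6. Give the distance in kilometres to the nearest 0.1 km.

795.3 km

OBS-01: φ = -2.93000°, λ = +39.18000°
FT6: φ = -8.41361°, λ = +43.79750°
Δφ = -5.4836°,  Δλ = 4.6175°
a = sin²(Δφ/2) + cos φ₁ cos φ₂ sin²(Δλ/2) = 0.003891
c = 2·arcsin(√a) = 0.124845 rad = 7.1531°
d = R·c = 6370 × 0.124845 = 795.3 km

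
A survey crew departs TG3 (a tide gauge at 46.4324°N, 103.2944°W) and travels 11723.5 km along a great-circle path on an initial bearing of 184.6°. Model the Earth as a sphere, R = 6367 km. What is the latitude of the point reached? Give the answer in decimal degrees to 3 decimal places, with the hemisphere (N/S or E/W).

δ = d/R = 11723.5/6367 = 1.841291 rad
φ₂ = arcsin(sin φ₁ cos δ + cos φ₁ sin δ cos θ)
   = arcsin(0.72456·-0.26721 + 0.68921·0.96364·-0.99678) = -58.82818°
λ₂ = λ₁ + atan2(sin θ sin δ cos φ₁, cos δ − sin φ₁ sin φ₂) = -111.88123°

58.828°S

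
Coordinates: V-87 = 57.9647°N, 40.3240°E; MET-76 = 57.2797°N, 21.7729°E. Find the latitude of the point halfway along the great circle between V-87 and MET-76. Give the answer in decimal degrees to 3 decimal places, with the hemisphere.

Bx = cos φ₂ cos Δλ = 0.512452,  By = cos φ₂ sin Δλ = -0.171972
φₘ = atan2(sin φ₁ + sin φ₂, √((cos φ₁ + Bx)² + By²)) = 57.96225°
λₘ = λ₁ + atan2(By, cos φ₁ + Bx) = 30.96023°

57.962°N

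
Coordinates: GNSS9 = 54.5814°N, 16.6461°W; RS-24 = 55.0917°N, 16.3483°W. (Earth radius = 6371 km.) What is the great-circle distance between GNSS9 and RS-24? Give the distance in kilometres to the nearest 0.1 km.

Δφ = 0.5103°,  Δλ = 0.2978°
a = sin²(Δφ/2) + cos φ₁ cos φ₂ sin²(Δλ/2) = 0.000022
c = 2·arcsin(√a) = 0.009396 rad = 0.5383°
d = R·c = 6371 × 0.009396 = 59.9 km

59.9 km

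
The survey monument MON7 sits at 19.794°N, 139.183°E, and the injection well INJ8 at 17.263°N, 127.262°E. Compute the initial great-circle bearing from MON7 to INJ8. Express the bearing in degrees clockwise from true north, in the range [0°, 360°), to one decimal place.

259.3°

Δλ = -11.9210°
y = sin Δλ · cos φ₂ = -0.197258
x = cos φ₁ sin φ₂ − sin φ₁ cos φ₂ cos Δλ = -0.037186
θ = atan2(y, x) = -100.6757° → 259.3243° (mod 360°)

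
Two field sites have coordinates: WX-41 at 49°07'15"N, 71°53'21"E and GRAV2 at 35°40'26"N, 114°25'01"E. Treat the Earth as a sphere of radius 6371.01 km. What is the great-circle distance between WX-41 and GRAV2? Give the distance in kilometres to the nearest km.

3738 km

WX-41: φ = +49.12083°, λ = +71.88917°
GRAV2: φ = +35.67389°, λ = +114.41694°
Δφ = -13.4469°,  Δλ = 42.5278°
a = sin²(Δφ/2) + cos φ₁ cos φ₂ sin²(Δλ/2) = 0.083633
c = 2·arcsin(√a) = 0.586769 rad = 33.6194°
d = R·c = 6371.01 × 0.586769 = 3738.3 km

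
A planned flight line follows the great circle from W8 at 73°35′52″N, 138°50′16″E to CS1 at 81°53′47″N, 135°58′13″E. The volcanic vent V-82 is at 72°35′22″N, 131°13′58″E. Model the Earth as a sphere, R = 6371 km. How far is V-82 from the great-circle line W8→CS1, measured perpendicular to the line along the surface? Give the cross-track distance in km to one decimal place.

256.7 km

W8: φ = +73.59778°, λ = +138.83778°
CS1: φ = +81.89639°, λ = +135.97028°
V-82: φ = +72.58944°, λ = +131.23278°
δ₁₃ = central angle W8→V-82 = 0.042384 rad  (haversine)
θ₁₃ = bearing W8→V-82 = 249.161°,  θ₁₂ = bearing W8→CS1 = 357.206°
dₓₜ = R·arcsin(sin δ₁₃ · sin(θ₁₃ − θ₁₂)) = 6371·arcsin(0.04237·sin(-108.045°)) = -256.737 km
|dₓₜ| = 256.737 km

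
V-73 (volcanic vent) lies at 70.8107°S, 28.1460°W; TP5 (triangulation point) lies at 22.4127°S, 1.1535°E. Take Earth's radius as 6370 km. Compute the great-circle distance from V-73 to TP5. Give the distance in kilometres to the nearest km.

Δφ = 48.3980°,  Δλ = 29.2995°
a = sin²(Δφ/2) + cos φ₁ cos φ₂ sin²(Δλ/2) = 0.187460
c = 2·arcsin(√a) = 0.895562 rad = 51.3119°
d = R·c = 6370 × 0.895562 = 5704.7 km

5705 km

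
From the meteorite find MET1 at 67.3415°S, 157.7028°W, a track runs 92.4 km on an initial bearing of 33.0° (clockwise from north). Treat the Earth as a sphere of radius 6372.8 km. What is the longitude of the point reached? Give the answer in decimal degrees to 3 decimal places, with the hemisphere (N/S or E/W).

156.562°W

δ = d/R = 92.4/6372.8 = 0.014499 rad
φ₂ = arcsin(sin φ₁ cos δ + cos φ₁ sin δ cos θ)
   = arcsin(-0.92282·0.99989 + 0.38524·0.01450·0.83867) = -66.64063°
λ₂ = λ₁ + atan2(sin θ sin δ cos φ₁, cos δ − sin φ₁ sin φ₂) = -156.56164°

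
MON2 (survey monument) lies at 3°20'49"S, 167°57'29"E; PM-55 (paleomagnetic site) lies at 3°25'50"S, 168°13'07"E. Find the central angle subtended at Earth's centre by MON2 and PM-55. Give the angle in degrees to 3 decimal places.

MON2: φ = -3.34694°, λ = +167.95806°
PM-55: φ = -3.43056°, λ = +168.21861°
Δφ = -0.0836°,  Δλ = 0.2606°
a = sin²(Δφ/2) + cos φ₁ cos φ₂ sin²(Δλ/2) = 0.000006
c = 2·arcsin(√a) = 0.004768 rad = 0.2732°

0.273°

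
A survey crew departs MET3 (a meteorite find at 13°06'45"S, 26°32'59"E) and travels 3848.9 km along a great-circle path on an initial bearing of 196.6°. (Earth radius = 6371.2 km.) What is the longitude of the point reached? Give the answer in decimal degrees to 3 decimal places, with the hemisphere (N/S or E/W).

MET3: φ = -13.11250°, λ = +26.54972°
δ = d/R = 3848.9/6371.2 = 0.604109 rad
φ₂ = arcsin(sin φ₁ cos δ + cos φ₁ sin δ cos θ)
   = arcsin(-0.22686·0.82301 + 0.97393·0.56803·-0.95832) = -45.79688°
λ₂ = λ₁ + atan2(sin θ sin δ cos φ₁, cos δ − sin φ₁ sin φ₂) = 13.09027°

13.090°E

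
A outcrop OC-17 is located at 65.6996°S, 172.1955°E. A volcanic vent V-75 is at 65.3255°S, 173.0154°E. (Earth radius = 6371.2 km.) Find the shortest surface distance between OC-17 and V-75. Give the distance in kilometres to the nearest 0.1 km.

Δφ = 0.3741°,  Δλ = 0.8199°
a = sin²(Δφ/2) + cos φ₁ cos φ₂ sin²(Δλ/2) = 0.000019
c = 2·arcsin(√a) = 0.008821 rad = 0.5054°
d = R·c = 6371.2 × 0.008821 = 56.2 km

56.2 km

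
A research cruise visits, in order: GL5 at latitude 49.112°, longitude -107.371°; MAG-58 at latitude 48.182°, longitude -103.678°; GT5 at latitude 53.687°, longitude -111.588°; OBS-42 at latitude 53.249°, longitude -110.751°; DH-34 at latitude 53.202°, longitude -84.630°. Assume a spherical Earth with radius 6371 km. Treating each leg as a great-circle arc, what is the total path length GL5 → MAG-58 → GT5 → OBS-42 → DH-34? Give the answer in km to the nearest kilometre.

GL5→MAG-58: c = 0.045568 rad, d = 290.31 km
MAG-58→GT5: c = 0.129466 rad, d = 824.83 km
GT5→OBS-42: c = 0.011578 rad, d = 73.76 km
OBS-42→DH-34: c = 0.271407 rad, d = 1729.13 km
Total = 290.31 + 824.83 + 73.76 + 1729.13 = 2918.04 km

2918 km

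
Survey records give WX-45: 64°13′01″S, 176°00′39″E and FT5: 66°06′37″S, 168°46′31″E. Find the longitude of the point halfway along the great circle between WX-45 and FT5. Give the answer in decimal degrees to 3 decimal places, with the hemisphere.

172.522°E

WX-45: φ = -64.21694°, λ = +176.01083°
FT5: φ = -66.11028°, λ = +168.77528°
Bx = cos φ₂ cos Δλ = 0.401753,  By = cos φ₂ sin Δλ = -0.051006
φₘ = atan2(sin φ₁ + sin φ₂, √((cos φ₁ + Bx)² + By²)) = -65.20709°
λₘ = λ₁ + atan2(By, cos φ₁ + Bx) = 172.52239°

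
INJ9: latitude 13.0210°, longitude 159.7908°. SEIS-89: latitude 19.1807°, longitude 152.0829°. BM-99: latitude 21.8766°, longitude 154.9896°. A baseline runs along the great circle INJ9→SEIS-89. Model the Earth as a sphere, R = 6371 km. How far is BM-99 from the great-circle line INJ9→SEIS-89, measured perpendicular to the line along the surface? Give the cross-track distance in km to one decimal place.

423.5 km

δ₁₃ = central angle INJ9→BM-99 = 0.173961 rad  (haversine)
θ₁₃ = bearing INJ9→BM-99 = 333.337°,  θ₁₂ = bearing INJ9→SEIS-89 = 310.768°
dₓₜ = R·arcsin(sin δ₁₃ · sin(θ₁₃ − θ₁₂)) = 6371·arcsin(0.17308·sin(22.568°)) = 423.518 km
|dₓₜ| = 423.518 km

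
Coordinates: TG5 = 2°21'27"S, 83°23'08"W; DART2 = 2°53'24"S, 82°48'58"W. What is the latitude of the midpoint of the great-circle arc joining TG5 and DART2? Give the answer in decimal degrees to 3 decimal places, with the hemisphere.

2.624°S

TG5: φ = -2.35750°, λ = -83.38556°
DART2: φ = -2.89000°, λ = -82.81611°
Bx = cos φ₂ cos Δλ = 0.998679,  By = cos φ₂ sin Δλ = 0.009926
φₘ = atan2(sin φ₁ + sin φ₂, √((cos φ₁ + Bx)² + By²)) = -2.62378°
λₘ = λ₁ + atan2(By, cos φ₁ + Bx) = -83.10089°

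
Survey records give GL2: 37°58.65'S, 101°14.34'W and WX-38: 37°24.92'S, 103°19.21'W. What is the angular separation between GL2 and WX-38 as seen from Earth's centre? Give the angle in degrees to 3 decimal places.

GL2: φ = -37.97750°, λ = -101.23900°
WX-38: φ = -37.41533°, λ = -103.32017°
Δφ = 0.5622°,  Δλ = -2.0812°
a = sin²(Δφ/2) + cos φ₁ cos φ₂ sin²(Δλ/2) = 0.000231
c = 2·arcsin(√a) = 0.030369 rad = 1.7400°

1.740°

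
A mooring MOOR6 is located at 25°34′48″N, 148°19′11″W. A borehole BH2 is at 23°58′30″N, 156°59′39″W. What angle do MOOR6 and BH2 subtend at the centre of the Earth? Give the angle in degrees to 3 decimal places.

8.036°

MOOR6: φ = +25.58000°, λ = -148.31972°
BH2: φ = +23.97500°, λ = -156.99417°
Δφ = -1.6050°,  Δλ = -8.6744°
a = sin²(Δφ/2) + cos φ₁ cos φ₂ sin²(Δλ/2) = 0.004910
c = 2·arcsin(√a) = 0.140256 rad = 8.0361°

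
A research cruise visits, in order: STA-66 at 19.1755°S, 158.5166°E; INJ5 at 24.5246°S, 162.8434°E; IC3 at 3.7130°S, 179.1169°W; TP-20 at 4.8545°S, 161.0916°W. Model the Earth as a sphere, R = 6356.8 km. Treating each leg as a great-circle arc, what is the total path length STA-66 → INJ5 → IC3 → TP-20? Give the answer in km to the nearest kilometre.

5748 km

STA-66→INJ5: c = 0.116719 rad, d = 741.96 km
INJ5→IC3: c = 0.473178 rad, d = 3007.90 km
IC3→TP-20: c = 0.314341 rad, d = 1998.21 km
Total = 741.96 + 3007.90 + 1998.21 = 5748.06 km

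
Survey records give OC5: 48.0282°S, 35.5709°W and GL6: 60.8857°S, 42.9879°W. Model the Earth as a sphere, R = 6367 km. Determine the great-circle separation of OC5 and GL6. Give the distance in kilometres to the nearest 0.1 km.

1504.7 km

Δφ = -12.8575°,  Δλ = -7.4170°
a = sin²(Δφ/2) + cos φ₁ cos φ₂ sin²(Δλ/2) = 0.013898
c = 2·arcsin(√a) = 0.236329 rad = 13.5407°
d = R·c = 6367 × 0.236329 = 1504.7 km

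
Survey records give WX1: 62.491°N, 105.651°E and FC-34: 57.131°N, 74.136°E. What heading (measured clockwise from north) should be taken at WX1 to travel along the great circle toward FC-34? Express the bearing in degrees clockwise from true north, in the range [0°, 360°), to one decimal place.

Δλ = -31.5150°
y = sin Δλ · cos φ₂ = -0.283692
x = cos φ₁ sin φ₂ − sin φ₁ cos φ₂ cos Δλ = -0.022414
θ = atan2(y, x) = -94.5175° → 265.4825° (mod 360°)

265.5°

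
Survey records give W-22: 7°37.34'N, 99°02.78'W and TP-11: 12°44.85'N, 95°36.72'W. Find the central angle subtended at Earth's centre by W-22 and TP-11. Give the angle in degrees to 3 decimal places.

6.139°

W-22: φ = +7.62233°, λ = -99.04633°
TP-11: φ = +12.74750°, λ = -95.61200°
Δφ = 5.1252°,  Δλ = 3.4343°
a = sin²(Δφ/2) + cos φ₁ cos φ₂ sin²(Δλ/2) = 0.002867
c = 2·arcsin(√a) = 0.107142 rad = 6.1388°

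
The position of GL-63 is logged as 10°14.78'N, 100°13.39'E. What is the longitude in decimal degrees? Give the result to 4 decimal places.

100° + 13.39′/60 = 100 + 0.22317 = 100.2232°

100.2232°E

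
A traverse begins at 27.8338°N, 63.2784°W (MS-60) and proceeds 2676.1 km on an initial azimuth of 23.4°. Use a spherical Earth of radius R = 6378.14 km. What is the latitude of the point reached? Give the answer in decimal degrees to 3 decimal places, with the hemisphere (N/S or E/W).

δ = d/R = 2676.1/6378.14 = 0.419574 rad
φ₂ = arcsin(sin φ₁ cos δ + cos φ₁ sin δ cos θ)
   = arcsin(0.46691·0.91326 + 0.88431·0.40737·0.91775) = 49.20241°
λ₂ = λ₁ + atan2(sin θ sin δ cos φ₁, cos δ − sin φ₁ sin φ₂) = -48.94218°

49.202°N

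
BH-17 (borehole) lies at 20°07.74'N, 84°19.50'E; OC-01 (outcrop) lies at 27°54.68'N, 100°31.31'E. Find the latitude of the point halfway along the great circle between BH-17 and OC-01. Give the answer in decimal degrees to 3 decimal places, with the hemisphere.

24.234°N

BH-17: φ = +20.12900°, λ = +84.32500°
OC-01: φ = +27.91133°, λ = +100.52183°
Bx = cos φ₂ cos Δλ = 0.848599,  By = cos φ₂ sin Δλ = 0.246490
φₘ = atan2(sin φ₁ + sin φ₂, √((cos φ₁ + Bx)² + By²)) = 24.23419°
λₘ = λ₁ + atan2(By, cos φ₁ + Bx) = 92.17629°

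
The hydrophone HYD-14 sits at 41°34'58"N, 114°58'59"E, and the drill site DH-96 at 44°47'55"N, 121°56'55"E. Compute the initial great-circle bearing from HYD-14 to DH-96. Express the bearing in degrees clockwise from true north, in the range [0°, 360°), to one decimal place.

55.3°

HYD-14: φ = +41.58278°, λ = +114.98306°
DH-96: φ = +44.79861°, λ = +121.94861°
Δλ = 6.9656°
y = sin Δλ · cos φ₂ = 0.086054
x = cos φ₁ sin φ₂ − sin φ₁ cos φ₂ cos Δλ = 0.059573
θ = atan2(y, x) = 55.3058° → 55.3058° (mod 360°)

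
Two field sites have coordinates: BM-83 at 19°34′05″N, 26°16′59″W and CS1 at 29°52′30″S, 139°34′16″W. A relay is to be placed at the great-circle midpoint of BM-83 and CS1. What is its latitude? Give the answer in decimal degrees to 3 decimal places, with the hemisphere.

BM-83: φ = +19.56806°, λ = -26.28306°
CS1: φ = -29.87500°, λ = -139.57111°
Bx = cos φ₂ cos Δλ = -0.342817,  By = cos φ₂ sin Δλ = -0.796469
φₘ = atan2(sin φ₁ + sin φ₂, √((cos φ₁ + Bx)² + By²)) = -9.29695°
λₘ = λ₁ + atan2(By, cos φ₁ + Bx) = -79.31773°

9.297°S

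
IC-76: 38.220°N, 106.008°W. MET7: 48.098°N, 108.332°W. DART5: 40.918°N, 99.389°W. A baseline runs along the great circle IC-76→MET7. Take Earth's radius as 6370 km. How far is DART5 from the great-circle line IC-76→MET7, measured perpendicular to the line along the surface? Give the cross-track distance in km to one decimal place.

598.7 km

δ₁₃ = central angle IC-76→DART5 = 0.100696 rad  (haversine)
θ₁₃ = bearing IC-76→DART5 = 60.049°,  θ₁₂ = bearing IC-76→MET7 = 351.046°
dₓₜ = R·arcsin(sin δ₁₃ · sin(θ₁₃ − θ₁₂)) = 6370·arcsin(0.10053·sin(-290.997°)) = 598.708 km
|dₓₜ| = 598.708 km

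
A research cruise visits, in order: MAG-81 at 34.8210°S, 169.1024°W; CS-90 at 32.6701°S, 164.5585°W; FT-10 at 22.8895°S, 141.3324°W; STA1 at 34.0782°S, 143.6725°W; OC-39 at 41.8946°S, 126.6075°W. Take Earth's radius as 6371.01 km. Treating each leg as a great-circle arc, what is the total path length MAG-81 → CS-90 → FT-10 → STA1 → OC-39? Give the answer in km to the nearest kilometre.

5996 km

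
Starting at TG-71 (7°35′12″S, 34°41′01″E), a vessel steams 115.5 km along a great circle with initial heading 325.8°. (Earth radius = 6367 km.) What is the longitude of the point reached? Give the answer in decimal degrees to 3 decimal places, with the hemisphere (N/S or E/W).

TG-71: φ = -7.58667°, λ = +34.68361°
δ = d/R = 115.5/6367 = 0.018140 rad
φ₂ = arcsin(sin φ₁ cos δ + cos φ₁ sin δ cos θ)
   = arcsin(-0.13203·0.99984 + 0.99125·0.01814·0.82708) = -6.72664°
λ₂ = λ₁ + atan2(sin θ sin δ cos φ₁, cos δ − sin φ₁ sin φ₂) = 34.09537°

34.095°E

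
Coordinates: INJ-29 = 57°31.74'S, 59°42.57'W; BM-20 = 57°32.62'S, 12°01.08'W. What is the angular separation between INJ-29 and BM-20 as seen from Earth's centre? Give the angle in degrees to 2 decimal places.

INJ-29: φ = -57.52900°, λ = -59.70950°
BM-20: φ = -57.54367°, λ = -12.01800°
Δφ = -0.0147°,  Δλ = 47.6915°
a = sin²(Δφ/2) + cos φ₁ cos φ₂ sin²(Δλ/2) = 0.047089
c = 2·arcsin(√a) = 0.437482 rad = 25.0659°

25.07°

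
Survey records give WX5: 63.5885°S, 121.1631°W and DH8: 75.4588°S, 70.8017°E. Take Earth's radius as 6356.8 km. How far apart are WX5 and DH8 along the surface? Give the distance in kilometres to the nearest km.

4520 km

Δφ = -11.8703°,  Δλ = -168.0352°
a = sin²(Δφ/2) + cos φ₁ cos φ₂ sin²(Δλ/2) = 0.121161
c = 2·arcsin(√a) = 0.711050 rad = 40.7401°
d = R·c = 6356.8 × 0.711050 = 4520.0 km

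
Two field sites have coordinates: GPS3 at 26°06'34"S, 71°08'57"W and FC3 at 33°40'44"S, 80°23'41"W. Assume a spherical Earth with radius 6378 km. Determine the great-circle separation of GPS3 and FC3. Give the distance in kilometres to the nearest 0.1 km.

GPS3: φ = -26.10944°, λ = -71.14917°
FC3: φ = -33.67889°, λ = -80.39472°
Δφ = -7.5694°,  Δλ = -9.2456°
a = sin²(Δφ/2) + cos φ₁ cos φ₂ sin²(Δλ/2) = 0.009211
c = 2·arcsin(√a) = 0.192242 rad = 11.0146°
d = R·c = 6378 × 0.192242 = 1226.1 km

1226.1 km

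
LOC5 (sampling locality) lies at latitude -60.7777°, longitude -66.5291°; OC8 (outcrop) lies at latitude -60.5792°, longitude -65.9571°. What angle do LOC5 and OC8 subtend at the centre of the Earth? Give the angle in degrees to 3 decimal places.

0.343°

Δφ = 0.1985°,  Δλ = 0.5720°
a = sin²(Δφ/2) + cos φ₁ cos φ₂ sin²(Δλ/2) = 0.000009
c = 2·arcsin(√a) = 0.005992 rad = 0.3433°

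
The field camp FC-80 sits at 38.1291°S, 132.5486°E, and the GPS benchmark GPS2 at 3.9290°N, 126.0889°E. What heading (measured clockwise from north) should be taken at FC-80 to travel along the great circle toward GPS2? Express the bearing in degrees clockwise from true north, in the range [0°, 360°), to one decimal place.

Δλ = -6.4597°
y = sin Δλ · cos φ₂ = -0.112240
x = cos φ₁ sin φ₂ − sin φ₁ cos φ₂ cos Δλ = 0.665973
θ = atan2(y, x) = -9.5665° → 350.4335° (mod 360°)

350.4°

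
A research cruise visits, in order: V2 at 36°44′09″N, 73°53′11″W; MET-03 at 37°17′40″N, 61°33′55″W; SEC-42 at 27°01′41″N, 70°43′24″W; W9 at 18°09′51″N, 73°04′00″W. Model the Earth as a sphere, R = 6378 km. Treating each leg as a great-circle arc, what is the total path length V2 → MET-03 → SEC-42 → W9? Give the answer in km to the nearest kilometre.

3542 km

V2: φ = +36.73583°, λ = -73.88639°
MET-03: φ = +37.29444°, λ = -61.56528°
SEC-42: φ = +27.02806°, λ = -70.72333°
W9: φ = +18.16417°, λ = -73.06667°
V2→MET-03: c = 0.171862 rad, d = 1096.14 km
MET-03→SEC-42: c = 0.224270 rad, d = 1430.40 km
SEC-42→W9: c = 0.159232 rad, d = 1015.58 km
Total = 1096.14 + 1430.40 + 1015.58 = 3542.11 km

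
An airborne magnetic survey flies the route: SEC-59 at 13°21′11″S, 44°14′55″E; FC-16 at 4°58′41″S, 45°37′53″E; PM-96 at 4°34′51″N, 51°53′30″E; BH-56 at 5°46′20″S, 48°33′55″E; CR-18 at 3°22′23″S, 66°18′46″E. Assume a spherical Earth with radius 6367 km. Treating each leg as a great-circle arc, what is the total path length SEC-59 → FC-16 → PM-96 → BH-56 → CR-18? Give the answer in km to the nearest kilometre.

SEC-59: φ = -13.35306°, λ = +44.24861°
FC-16: φ = -4.97806°, λ = +45.63139°
PM-96: φ = +4.58083°, λ = +51.89167°
BH-56: φ = -5.77222°, λ = +48.56528°
CR-18: φ = -3.37306°, λ = +66.31278°
SEC-59→FC-16: c = 0.148097 rad, d = 942.93 km
FC-16→PM-96: c = 0.199359 rad, d = 1269.32 km
PM-96→BH-56: c = 0.189767 rad, d = 1208.25 km
BH-56→CR-18: c = 0.311562 rad, d = 1983.72 km
Total = 942.93 + 1269.32 + 1208.25 + 1983.72 = 5404.22 km

5404 km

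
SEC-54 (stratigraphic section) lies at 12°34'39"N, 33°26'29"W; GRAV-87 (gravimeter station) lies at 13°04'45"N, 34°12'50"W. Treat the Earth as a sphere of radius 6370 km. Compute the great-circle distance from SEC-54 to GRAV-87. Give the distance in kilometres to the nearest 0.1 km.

SEC-54: φ = +12.57750°, λ = -33.44139°
GRAV-87: φ = +13.07917°, λ = -34.21389°
Δφ = 0.5017°,  Δλ = -0.7725°
a = sin²(Δφ/2) + cos φ₁ cos φ₂ sin²(Δλ/2) = 0.000062
c = 2·arcsin(√a) = 0.015795 rad = 0.9050°
d = R·c = 6370 × 0.015795 = 100.6 km

100.6 km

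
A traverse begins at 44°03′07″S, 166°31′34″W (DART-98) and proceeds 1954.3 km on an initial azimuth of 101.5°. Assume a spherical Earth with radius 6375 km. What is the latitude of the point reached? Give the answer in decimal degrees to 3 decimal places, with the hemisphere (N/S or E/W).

DART-98: φ = -44.05194°, λ = -166.52611°
δ = d/R = 1954.3/6375 = 0.306557 rad
φ₂ = arcsin(sin φ₁ cos δ + cos φ₁ sin δ cos θ)
   = arcsin(-0.69531·0.95338 + 0.71871·0.30178·-0.19937) = -44.92129°
λ₂ = λ₁ + atan2(sin θ sin δ cos φ₁, cos δ − sin φ₁ sin φ₂) = -141.84060°

44.921°S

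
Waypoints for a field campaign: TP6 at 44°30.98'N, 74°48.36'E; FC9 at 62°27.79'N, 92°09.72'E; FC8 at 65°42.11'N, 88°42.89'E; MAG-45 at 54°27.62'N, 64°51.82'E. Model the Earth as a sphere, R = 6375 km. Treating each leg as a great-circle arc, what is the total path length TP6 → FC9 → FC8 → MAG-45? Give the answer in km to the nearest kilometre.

TP6: φ = +44.51633°, λ = +74.80600°
FC9: φ = +62.46317°, λ = +92.16200°
FC8: φ = +65.70183°, λ = +88.71483°
MAG-45: φ = +54.46033°, λ = +64.86367°
TP6→FC9: c = 0.358758 rad, d = 2287.08 km
FC9→FC8: c = 0.062321 rad, d = 397.30 km
FC8→MAG-45: c = 0.282406 rad, d = 1800.34 km
Total = 2287.08 + 397.30 + 1800.34 = 4484.72 km

4485 km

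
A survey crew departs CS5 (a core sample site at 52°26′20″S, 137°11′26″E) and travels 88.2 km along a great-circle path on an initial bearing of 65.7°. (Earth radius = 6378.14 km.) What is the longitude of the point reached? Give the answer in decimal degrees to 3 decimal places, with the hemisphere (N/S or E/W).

CS5: φ = -52.43889°, λ = +137.19056°
δ = d/R = 88.2/6378.14 = 0.013828 rad
φ₂ = arcsin(sin φ₁ cos δ + cos φ₁ sin δ cos θ)
   = arcsin(-0.79270·0.99990 + 0.60961·0.01383·0.41151) = -52.10698°
λ₂ = λ₁ + atan2(sin θ sin δ cos φ₁, cos δ − sin φ₁ sin φ₂) = 138.36633°

138.366°E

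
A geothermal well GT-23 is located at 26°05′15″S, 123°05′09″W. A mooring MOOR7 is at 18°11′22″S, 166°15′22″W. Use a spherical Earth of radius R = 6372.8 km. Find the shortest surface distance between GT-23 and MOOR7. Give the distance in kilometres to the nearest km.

GT-23: φ = -26.08750°, λ = -123.08583°
MOOR7: φ = -18.18944°, λ = -166.25611°
Δφ = 7.8981°,  Δλ = -43.1703°
a = sin²(Δφ/2) + cos φ₁ cos φ₂ sin²(Δλ/2) = 0.120219
c = 2·arcsin(√a) = 0.708158 rad = 40.5745°
d = R·c = 6372.8 × 0.708158 = 4513.0 km

4513 km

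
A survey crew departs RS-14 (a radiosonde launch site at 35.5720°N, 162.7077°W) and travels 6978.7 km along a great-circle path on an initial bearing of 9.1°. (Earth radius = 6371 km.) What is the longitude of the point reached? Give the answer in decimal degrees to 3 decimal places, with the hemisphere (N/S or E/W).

δ = d/R = 6978.7/6371 = 1.095385 rad
φ₂ = arcsin(sin φ₁ cos δ + cos φ₁ sin δ cos θ)
   = arcsin(0.58173·0.45770 + 0.81339·0.88910·0.98741) = 78.62010°
λ₂ = λ₁ + atan2(sin θ sin δ cos φ₁, cos δ − sin φ₁ sin φ₂) = -28.16015°

28.160°W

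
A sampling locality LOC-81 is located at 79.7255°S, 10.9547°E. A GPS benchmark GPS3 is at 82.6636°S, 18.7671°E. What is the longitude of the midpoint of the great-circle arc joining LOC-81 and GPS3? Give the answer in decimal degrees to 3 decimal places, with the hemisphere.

14.213°E

Bx = cos φ₂ cos Δλ = 0.126510,  By = cos φ₂ sin Δλ = 0.017358
φₘ = atan2(sin φ₁ + sin φ₂, √((cos φ₁ + Bx)² + By²)) = -81.21413°
λₘ = λ₁ + atan2(By, cos φ₁ + Bx) = 14.21323°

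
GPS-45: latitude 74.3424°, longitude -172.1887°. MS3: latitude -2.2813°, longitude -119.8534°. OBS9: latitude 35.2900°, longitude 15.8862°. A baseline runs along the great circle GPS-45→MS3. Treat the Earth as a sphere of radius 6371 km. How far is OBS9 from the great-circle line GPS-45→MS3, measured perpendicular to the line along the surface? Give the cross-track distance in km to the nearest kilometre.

4726 km

δ₁₃ = central angle GPS-45→OBS9 = 1.225826 rad  (haversine)
θ₁₃ = bearing GPS-45→OBS9 = 353.002°,  θ₁₂ = bearing GPS-45→MS3 = 127.120°
dₓₜ = R·arcsin(sin δ₁₃ · sin(θ₁₃ − θ₁₂)) = 6371·arcsin(0.94109·sin(225.882°)) = -4725.991 km
|dₓₜ| = 4725.991 km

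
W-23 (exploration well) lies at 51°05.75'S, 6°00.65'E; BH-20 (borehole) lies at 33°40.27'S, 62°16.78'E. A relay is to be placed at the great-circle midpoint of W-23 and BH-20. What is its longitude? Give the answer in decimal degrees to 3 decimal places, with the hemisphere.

38.422°E

W-23: φ = -51.09583°, λ = +6.01083°
BH-20: φ = -33.67117°, λ = +62.27967°
Bx = cos φ₂ cos Δλ = 0.462137,  By = cos φ₂ sin Δλ = 0.692129
φₘ = atan2(sin φ₁ + sin φ₂, √((cos φ₁ + Bx)² + By²)) = -45.90202°
λₘ = λ₁ + atan2(By, cos φ₁ + Bx) = 38.42186°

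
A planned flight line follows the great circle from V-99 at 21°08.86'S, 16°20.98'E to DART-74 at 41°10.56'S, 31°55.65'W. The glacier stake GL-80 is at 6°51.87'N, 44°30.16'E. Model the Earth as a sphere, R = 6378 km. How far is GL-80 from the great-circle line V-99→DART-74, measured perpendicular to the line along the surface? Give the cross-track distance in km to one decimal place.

333.3 km

V-99: φ = -21.14767°, λ = +16.34967°
DART-74: φ = -41.17600°, λ = -31.92750°
GL-80: φ = +6.86450°, λ = +44.50267°
δ₁₃ = central angle V-99→GL-80 = 0.686771 rad  (haversine)
θ₁₃ = bearing V-99→GL-80 = 47.631°,  θ₁₂ = bearing V-99→DART-74 = 232.357°
dₓₜ = R·arcsin(sin δ₁₃ · sin(θ₁₃ − θ₁₂)) = 6378·arcsin(0.63404·sin(-184.726°)) = 333.305 km
|dₓₜ| = 333.305 km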